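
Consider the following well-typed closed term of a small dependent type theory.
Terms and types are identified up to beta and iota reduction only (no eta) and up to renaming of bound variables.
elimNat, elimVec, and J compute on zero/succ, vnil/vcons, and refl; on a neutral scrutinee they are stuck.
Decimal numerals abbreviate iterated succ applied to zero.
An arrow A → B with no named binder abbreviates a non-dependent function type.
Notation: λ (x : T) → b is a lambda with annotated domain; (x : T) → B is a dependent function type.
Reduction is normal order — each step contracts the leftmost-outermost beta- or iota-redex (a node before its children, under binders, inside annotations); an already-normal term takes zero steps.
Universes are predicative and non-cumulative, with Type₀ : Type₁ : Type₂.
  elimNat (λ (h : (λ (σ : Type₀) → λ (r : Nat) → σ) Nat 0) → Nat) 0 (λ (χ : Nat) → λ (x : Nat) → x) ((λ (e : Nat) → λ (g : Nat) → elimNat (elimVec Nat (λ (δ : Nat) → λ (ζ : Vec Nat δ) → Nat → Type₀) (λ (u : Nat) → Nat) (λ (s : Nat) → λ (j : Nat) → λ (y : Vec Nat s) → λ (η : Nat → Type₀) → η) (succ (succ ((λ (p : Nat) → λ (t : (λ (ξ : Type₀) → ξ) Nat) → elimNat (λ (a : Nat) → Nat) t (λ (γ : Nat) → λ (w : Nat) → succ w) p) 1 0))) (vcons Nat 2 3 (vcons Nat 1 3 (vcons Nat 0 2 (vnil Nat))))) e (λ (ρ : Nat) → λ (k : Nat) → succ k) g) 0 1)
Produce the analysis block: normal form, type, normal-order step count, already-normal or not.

reduced normal form:
  0
the term's type:
  Nat
steps to reach normal form (normal order): 12
started in normal form: no
first redex: a beta-redex


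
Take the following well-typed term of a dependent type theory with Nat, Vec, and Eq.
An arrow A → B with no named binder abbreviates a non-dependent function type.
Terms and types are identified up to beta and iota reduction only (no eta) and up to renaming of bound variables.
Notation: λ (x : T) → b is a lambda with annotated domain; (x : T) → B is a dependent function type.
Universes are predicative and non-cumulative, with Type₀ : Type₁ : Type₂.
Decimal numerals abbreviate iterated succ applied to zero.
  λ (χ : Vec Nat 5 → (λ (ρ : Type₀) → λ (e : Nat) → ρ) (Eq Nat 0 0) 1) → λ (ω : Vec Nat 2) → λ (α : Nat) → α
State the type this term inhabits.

the term's type:
  (Vec Nat 5 → Eq Nat 0 0) → Vec Nat 2 → Nat → Nat


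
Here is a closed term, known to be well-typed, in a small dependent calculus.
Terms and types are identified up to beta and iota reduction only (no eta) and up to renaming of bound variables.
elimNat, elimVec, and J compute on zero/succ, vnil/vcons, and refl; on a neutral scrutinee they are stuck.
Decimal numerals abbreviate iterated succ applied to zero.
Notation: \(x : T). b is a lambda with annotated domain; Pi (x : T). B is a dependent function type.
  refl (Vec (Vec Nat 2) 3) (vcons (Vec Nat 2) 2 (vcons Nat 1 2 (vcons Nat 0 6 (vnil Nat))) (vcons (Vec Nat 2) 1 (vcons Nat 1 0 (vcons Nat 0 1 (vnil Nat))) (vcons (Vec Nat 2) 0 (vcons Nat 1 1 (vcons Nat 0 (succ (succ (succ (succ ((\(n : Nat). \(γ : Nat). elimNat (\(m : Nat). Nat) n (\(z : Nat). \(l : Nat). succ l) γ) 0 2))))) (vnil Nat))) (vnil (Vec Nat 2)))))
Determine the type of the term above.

the term's type:
  Eq (Vec (Vec Nat 2) 3) (vcons (Vec Nat 2) 2 (vcons Nat 1 2 (vcons Nat 0 6 (vnil Nat))) (vcons (Vec Nat 2) 1 (vcons Nat 1 0 (vcons Nat 0 1 (vnil Nat))) (vcons (Vec Nat 2) 0 (vcons Nat 1 1 (vcons Nat 0 6 (vnil Nat))) (vnil (Vec Nat 2))))) (vcons (Vec Nat 2) 2 (vcons Nat 1 2 (vcons Nat 0 6 (vnil Nat))) (vcons (Vec Nat 2) 1 (vcons Nat 1 0 (vcons Nat 0 1 (vnil Nat))) (vcons (Vec Nat 2) 0 (vcons Nat 1 1 (vcons Nat 0 6 (vnil Nat))) (vnil (Vec Nat 2)))))


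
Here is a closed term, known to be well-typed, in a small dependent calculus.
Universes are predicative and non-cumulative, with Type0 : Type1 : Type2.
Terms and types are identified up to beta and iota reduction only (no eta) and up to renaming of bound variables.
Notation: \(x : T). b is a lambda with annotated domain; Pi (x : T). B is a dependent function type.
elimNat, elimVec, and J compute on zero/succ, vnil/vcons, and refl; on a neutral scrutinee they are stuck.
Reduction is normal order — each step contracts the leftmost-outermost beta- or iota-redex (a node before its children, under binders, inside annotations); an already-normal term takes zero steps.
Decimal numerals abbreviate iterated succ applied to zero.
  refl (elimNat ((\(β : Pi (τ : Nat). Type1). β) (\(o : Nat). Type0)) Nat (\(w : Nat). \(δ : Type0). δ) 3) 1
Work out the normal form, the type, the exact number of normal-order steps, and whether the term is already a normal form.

normal form:
  refl Nat 1
the term's type:
  Eq Nat 1 1
reduction steps (normal order): 10
term was already normal: no
first contracted redex: an elimNat iota-redex


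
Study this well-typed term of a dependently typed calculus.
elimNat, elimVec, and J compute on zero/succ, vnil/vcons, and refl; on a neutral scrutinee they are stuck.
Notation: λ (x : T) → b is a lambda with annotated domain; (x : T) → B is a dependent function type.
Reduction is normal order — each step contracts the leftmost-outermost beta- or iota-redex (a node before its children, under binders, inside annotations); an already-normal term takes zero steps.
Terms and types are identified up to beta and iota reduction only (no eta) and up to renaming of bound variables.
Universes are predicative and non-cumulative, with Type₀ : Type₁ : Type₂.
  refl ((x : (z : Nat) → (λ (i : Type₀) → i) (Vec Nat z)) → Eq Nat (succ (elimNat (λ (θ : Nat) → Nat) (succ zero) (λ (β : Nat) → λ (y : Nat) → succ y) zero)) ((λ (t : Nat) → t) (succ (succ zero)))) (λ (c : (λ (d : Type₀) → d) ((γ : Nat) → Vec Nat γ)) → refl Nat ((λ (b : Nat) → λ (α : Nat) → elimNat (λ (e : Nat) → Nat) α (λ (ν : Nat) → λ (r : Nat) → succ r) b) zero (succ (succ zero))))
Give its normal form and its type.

normal form:
  refl ((x : (z : Nat) → Vec Nat z) → Eq Nat (succ (succ zero)) (succ (succ zero))) (λ (i : (θ : Nat) → Vec Nat θ) → refl Nat (succ (succ zero)))
type:
  Eq ((x : (z : Nat) → Vec Nat z) → Eq Nat (succ (succ zero)) (succ (succ zero))) (λ (i : (θ : Nat) → Vec Nat θ) → refl Nat (succ (succ zero))) (λ (β : (y : Nat) → Vec Nat y) → refl Nat (succ (succ zero)))


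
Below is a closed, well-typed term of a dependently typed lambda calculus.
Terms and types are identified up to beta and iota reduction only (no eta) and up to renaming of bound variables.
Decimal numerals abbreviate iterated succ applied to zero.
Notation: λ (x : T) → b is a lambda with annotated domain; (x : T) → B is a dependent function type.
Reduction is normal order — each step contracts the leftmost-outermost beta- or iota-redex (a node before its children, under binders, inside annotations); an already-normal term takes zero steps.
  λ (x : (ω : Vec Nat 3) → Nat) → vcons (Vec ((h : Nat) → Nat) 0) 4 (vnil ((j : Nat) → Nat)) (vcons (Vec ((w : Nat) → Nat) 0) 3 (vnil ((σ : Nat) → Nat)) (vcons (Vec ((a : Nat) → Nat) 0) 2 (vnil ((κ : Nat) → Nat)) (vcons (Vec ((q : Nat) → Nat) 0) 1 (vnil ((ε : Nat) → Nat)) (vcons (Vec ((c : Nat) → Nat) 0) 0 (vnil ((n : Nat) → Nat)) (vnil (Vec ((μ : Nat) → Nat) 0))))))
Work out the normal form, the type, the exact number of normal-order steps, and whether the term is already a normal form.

resulting normal form:
  λ (x : (ω : Vec Nat 3) → Nat) → vcons (Vec ((h : Nat) → Nat) 0) 4 (vnil ((j : Nat) → Nat)) (vcons (Vec ((w : Nat) → Nat) 0) 3 (vnil ((σ : Nat) → Nat)) (vcons (Vec ((a : Nat) → Nat) 0) 2 (vnil ((κ : Nat) → Nat)) (vcons (Vec ((q : Nat) → Nat) 0) 1 (vnil ((ε : Nat) → Nat)) (vcons (Vec ((c : Nat) → Nat) 0) 0 (vnil ((n : Nat) → Nat)) (vnil (Vec ((μ : Nat) → Nat) 0))))))
type:
  (x : (ω : Vec Nat 3) → Nat) → Vec (Vec ((h : Nat) → Nat) 0) 5
normal-order step count: 0
started in normal form: yes


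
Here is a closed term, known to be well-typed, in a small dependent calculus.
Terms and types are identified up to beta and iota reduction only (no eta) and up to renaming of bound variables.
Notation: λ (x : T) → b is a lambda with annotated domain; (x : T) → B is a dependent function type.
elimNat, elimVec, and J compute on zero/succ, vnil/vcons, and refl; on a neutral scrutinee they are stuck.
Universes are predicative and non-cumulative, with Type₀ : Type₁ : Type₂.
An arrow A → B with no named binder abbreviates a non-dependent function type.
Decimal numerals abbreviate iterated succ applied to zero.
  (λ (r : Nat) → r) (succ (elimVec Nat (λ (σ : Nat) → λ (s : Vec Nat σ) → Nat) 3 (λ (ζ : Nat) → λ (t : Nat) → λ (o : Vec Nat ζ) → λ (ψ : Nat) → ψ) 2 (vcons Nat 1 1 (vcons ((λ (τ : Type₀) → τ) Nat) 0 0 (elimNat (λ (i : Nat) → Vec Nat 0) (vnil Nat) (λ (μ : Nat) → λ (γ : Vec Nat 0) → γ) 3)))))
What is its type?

inferred type:
  Nat


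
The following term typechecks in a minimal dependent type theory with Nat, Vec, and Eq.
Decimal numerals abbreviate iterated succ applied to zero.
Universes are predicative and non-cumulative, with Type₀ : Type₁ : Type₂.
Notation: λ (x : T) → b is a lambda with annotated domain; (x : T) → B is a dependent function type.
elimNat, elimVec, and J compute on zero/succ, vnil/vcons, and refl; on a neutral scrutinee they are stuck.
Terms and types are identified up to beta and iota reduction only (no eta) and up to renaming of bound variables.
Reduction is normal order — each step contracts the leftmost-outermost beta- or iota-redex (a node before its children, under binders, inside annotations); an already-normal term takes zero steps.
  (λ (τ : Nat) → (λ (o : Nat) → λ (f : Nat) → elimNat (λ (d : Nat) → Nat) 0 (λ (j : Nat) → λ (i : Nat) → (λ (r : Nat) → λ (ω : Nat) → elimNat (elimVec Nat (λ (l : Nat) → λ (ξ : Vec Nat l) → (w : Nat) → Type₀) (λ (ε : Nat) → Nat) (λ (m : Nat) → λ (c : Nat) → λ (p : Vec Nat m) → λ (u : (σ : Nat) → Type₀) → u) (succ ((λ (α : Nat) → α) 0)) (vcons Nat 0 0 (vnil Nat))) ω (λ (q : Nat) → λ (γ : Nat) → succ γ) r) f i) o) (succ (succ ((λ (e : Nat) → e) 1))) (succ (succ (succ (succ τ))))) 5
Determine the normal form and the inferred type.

normal form:
  27
type:
  Nat
observation: the term reaches its normal form after 104 normal-order steps.


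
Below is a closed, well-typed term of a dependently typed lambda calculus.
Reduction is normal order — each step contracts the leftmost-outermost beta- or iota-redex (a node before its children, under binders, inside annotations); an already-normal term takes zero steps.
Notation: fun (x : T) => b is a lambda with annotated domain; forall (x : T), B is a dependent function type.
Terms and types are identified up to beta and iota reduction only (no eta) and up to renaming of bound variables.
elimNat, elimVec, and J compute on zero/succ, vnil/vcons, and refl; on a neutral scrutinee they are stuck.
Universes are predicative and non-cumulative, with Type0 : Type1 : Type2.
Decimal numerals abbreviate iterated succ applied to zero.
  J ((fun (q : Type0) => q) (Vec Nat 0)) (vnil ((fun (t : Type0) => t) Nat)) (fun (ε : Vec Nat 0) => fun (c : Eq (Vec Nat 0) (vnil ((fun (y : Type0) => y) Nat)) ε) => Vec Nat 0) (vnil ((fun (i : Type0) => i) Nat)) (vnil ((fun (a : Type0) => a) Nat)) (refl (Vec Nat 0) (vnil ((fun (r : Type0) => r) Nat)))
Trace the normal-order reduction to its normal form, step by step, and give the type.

normal-order reduction sequence:
  J ((fun (q : Type0) => q) (Vec Nat 0)) (vnil ((fun (t : Type0) => t) Nat)) (fun (ε : Vec Nat 0) => fun (c : Eq (Vec Nat 0) (vnil ((fun (y : Type0) => y) Nat)) ε) => Vec Nat 0) (vnil ((fun (i : Type0) => i) Nat)) (vnil ((fun (a : Type0) => a) Nat)) (refl (Vec Nat 0) (vnil ((fun (r : Type0) => r) Nat)))
  ~> vnil ((fun (q : Type0) => q) Nat)
  ~> vnil Nat
inferred type:
  Vec Nat 0


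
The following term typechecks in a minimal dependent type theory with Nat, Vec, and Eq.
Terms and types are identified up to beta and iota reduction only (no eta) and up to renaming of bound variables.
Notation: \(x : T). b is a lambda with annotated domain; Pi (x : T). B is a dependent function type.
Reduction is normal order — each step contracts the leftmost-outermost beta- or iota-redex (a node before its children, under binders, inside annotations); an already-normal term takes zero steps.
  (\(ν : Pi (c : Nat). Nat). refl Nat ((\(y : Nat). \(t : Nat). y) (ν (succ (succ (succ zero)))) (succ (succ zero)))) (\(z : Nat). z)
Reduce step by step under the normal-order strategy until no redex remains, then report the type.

normal-order reduction:
  (\(ν : Pi (c : Nat). Nat). refl Nat ((\(y : Nat). \(t : Nat). y) (ν (succ (succ (succ zero)))) (succ (succ zero)))) (\(z : Nat). z)
  ~> refl Nat ((\(ν : Nat). \(c : Nat). ν) ((\(y : Nat). y) (succ (succ (succ zero)))) (succ (succ zero)))
  ~> refl Nat ((\(ν : Nat). (\(c : Nat). c) (succ (succ (succ zero)))) (succ (succ zero)))
  ~> refl Nat ((\(ν : Nat). ν) (succ (succ (succ zero))))
  ~> refl Nat (succ (succ (succ zero)))
the term's type:
  Eq Nat (succ (succ (succ zero))) (succ (succ (succ zero)))


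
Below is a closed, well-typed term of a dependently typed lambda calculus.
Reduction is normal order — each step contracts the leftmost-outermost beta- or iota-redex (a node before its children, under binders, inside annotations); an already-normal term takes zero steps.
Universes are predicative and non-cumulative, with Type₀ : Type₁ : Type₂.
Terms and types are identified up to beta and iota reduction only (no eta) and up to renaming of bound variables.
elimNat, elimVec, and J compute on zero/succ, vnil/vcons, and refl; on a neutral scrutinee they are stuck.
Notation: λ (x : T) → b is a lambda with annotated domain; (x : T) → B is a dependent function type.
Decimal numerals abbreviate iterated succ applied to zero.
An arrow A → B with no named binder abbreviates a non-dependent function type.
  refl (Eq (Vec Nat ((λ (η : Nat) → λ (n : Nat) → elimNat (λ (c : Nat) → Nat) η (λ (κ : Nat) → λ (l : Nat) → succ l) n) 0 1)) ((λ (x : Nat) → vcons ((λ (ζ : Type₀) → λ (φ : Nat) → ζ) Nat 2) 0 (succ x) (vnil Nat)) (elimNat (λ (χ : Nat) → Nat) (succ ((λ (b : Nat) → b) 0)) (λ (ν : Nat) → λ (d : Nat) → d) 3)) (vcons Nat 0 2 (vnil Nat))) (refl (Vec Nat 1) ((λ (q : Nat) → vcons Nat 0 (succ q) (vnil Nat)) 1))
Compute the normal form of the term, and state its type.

normal form:
  refl (Eq (Vec Nat 1) (vcons Nat 0 2 (vnil Nat)) (vcons Nat 0 2 (vnil Nat))) (refl (Vec Nat 1) (vcons Nat 0 2 (vnil Nat)))
the term's type:
  Eq (Eq (Vec Nat 1) (vcons Nat 0 2 (vnil Nat)) (vcons Nat 0 2 (vnil Nat))) (refl (Vec Nat 1) (vcons Nat 0 2 (vnil Nat))) (refl (Vec Nat 1) (vcons Nat 0 2 (vnil Nat)))
observation: reduction starts at a beta-redex, and 21 normal-order steps reach the normal form.


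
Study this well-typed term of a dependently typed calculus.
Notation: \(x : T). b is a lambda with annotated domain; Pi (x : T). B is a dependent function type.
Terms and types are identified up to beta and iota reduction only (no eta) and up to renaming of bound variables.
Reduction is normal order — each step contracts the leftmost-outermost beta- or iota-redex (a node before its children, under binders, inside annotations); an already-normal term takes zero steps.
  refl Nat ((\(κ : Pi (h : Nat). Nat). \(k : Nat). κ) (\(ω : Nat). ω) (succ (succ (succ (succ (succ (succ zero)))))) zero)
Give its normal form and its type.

normal form:
  refl Nat zero
type:
  Eq Nat zero zero


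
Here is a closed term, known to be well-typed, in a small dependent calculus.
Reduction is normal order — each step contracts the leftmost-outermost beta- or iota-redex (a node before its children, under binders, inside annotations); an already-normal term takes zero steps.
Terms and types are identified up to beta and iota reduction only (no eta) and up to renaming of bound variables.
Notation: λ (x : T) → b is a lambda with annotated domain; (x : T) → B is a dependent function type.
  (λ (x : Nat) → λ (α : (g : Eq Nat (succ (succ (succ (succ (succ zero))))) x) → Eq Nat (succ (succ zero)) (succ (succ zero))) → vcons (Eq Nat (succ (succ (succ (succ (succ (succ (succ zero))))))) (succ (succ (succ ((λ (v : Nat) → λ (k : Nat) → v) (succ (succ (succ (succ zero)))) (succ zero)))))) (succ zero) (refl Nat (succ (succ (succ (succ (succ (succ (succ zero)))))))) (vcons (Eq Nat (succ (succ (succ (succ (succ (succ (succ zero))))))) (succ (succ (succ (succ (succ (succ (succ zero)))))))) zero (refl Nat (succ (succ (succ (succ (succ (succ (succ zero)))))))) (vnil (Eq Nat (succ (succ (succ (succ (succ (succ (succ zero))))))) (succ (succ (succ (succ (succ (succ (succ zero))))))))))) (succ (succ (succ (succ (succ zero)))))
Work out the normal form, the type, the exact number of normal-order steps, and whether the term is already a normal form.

normal form:
  λ (x : (α : Eq Nat (succ (succ (succ (succ (succ zero))))) (succ (succ (succ (succ (succ zero)))))) → Eq Nat (succ (succ zero)) (succ (succ zero))) → vcons (Eq Nat (succ (succ (succ (succ (succ (succ (succ zero))))))) (succ (succ (succ (succ (succ (succ (succ zero)))))))) (succ zero) (refl Nat (succ (succ (succ (succ (succ (succ (succ zero)))))))) (vcons (Eq Nat (succ (succ (succ (succ (succ (succ (succ zero))))))) (succ (succ (succ (succ (succ (succ (succ zero)))))))) zero (refl Nat (succ (succ (succ (succ (succ (succ (succ zero)))))))) (vnil (Eq Nat (succ (succ (succ (succ (succ (succ (succ zero))))))) (succ (succ (succ (succ (succ (succ (succ zero))))))))))
the term's type:
  (x : (α : Eq Nat (succ (succ (succ (succ (succ zero))))) (succ (succ (succ (succ (succ zero)))))) → Eq Nat (succ (succ zero)) (succ (succ zero))) → Vec (Eq Nat (succ (succ (succ (succ (succ (succ (succ zero))))))) (succ (succ (succ (succ (succ (succ (succ zero)))))))) (succ (succ zero))
steps to reach normal form (normal order): 3
started in normal form: no
first contracted redex: a beta-redex


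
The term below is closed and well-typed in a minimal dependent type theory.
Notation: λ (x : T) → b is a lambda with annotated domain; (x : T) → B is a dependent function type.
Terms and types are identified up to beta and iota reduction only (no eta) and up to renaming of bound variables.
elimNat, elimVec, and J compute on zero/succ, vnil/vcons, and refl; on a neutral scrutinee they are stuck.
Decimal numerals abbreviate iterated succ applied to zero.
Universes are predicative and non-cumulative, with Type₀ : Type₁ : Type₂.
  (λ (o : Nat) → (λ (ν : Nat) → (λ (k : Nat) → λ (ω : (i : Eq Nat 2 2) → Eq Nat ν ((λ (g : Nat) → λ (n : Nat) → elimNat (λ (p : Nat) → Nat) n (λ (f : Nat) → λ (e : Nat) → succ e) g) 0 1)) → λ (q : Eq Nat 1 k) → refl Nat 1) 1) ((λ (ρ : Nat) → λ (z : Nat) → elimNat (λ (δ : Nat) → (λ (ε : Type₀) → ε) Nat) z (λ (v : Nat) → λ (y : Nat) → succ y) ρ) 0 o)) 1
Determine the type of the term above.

the term's type:
  (o : (ν : Eq Nat 2 2) → Eq Nat 1 1) → (k : Eq Nat 1 1) → Eq Nat 1 1


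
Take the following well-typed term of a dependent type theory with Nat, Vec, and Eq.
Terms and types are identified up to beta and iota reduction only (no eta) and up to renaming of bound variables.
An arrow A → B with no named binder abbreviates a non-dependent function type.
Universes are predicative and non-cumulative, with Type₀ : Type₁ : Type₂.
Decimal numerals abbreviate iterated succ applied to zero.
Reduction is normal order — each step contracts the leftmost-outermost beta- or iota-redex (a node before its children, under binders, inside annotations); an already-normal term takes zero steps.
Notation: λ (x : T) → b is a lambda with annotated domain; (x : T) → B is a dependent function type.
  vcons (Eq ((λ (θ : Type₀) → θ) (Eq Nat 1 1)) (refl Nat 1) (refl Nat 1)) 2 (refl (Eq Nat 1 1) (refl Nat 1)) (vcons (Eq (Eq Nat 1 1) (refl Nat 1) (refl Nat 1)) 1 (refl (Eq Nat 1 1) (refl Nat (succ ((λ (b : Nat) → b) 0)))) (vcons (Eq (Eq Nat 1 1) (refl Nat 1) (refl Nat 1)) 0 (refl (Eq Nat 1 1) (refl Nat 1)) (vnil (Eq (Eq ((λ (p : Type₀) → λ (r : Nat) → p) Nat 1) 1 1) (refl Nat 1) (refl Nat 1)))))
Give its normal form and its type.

normal form:
  vcons (Eq (Eq Nat 1 1) (refl Nat 1) (refl Nat 1)) 2 (refl (Eq Nat 1 1) (refl Nat 1)) (vcons (Eq (Eq Nat 1 1) (refl Nat 1) (refl Nat 1)) 1 (refl (Eq Nat 1 1) (refl Nat 1)) (vcons (Eq (Eq Nat 1 1) (refl Nat 1) (refl Nat 1)) 0 (refl (Eq Nat 1 1) (refl Nat 1)) (vnil (Eq (Eq Nat 1 1) (refl Nat 1) (refl Nat 1)))))
the term's type:
  Vec (Eq (Eq Nat 1 1) (refl Nat 1) (refl Nat 1)) 3
observation: 4 normal-order steps separate the term from its normal form.


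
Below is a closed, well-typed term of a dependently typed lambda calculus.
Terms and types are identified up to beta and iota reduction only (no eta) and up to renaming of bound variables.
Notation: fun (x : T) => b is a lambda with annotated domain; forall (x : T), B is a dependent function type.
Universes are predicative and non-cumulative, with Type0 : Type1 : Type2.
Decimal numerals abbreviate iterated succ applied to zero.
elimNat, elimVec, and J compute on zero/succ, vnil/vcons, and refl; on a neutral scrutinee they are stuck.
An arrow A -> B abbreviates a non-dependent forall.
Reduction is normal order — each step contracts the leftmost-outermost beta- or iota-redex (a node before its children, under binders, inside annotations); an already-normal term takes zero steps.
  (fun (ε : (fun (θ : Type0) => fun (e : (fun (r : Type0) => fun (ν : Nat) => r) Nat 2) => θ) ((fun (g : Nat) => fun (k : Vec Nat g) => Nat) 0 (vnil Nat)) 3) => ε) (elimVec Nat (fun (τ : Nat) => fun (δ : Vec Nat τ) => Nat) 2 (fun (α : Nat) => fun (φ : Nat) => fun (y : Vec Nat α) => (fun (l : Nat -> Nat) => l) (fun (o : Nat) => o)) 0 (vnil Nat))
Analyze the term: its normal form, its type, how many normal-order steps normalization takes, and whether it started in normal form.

reduced normal form:
  2
the term's type:
  Nat
normal-order step count: 2
term was already normal: no
first contracted redex: a beta-redex


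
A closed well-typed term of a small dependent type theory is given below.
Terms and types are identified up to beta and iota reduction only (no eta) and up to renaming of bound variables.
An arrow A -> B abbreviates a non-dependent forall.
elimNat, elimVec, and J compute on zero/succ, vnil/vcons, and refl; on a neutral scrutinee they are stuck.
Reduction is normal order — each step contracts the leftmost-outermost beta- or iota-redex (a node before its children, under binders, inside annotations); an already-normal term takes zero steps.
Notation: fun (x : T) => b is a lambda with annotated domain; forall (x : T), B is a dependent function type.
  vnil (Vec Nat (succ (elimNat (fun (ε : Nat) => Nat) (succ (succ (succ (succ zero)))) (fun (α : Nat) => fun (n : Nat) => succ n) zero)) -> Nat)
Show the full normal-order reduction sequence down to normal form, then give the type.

normal-order reduction sequence:
  vnil (Vec Nat (succ (elimNat (fun (ε : Nat) => Nat) (succ (succ (succ (succ zero)))) (fun (α : Nat) => fun (n : Nat) => succ n) zero)) -> Nat)
  ~> vnil (Vec Nat (succ (succ (succ (succ (succ zero))))) -> Nat)
inferred type:
  Vec (Vec Nat (succ (succ (succ (succ (succ zero))))) -> Nat) zero


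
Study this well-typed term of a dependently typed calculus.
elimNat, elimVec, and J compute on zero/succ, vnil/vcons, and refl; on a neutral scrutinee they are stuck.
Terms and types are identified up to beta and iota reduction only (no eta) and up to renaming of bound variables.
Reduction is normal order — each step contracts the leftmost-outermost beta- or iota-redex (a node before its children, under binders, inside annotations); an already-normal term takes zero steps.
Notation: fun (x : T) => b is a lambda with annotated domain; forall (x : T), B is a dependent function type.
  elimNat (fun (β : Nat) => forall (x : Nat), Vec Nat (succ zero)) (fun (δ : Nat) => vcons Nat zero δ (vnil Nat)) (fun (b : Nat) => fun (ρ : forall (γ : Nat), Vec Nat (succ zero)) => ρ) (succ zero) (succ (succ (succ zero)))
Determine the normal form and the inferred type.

reduced normal form:
  vcons Nat zero (succ (succ (succ zero))) (vnil Nat)
the term's type:
  Vec Nat (succ zero)


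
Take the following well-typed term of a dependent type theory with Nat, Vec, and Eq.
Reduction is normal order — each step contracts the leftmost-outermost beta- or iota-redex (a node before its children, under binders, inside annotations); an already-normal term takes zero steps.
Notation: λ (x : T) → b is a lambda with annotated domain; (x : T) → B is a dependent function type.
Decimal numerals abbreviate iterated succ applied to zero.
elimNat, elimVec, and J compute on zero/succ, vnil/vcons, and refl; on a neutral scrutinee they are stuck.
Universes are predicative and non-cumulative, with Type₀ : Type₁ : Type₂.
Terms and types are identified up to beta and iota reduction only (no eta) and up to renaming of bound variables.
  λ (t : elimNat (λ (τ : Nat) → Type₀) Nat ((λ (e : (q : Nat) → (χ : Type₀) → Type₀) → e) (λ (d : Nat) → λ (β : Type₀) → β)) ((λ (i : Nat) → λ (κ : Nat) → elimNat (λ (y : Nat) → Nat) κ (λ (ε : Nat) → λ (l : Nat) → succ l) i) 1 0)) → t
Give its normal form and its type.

normal form:
  λ (t : Nat) → t
inferred type:
  (t : Nat) → Nat
observation: normalization takes exactly 11 steps under the normal-order strategy.


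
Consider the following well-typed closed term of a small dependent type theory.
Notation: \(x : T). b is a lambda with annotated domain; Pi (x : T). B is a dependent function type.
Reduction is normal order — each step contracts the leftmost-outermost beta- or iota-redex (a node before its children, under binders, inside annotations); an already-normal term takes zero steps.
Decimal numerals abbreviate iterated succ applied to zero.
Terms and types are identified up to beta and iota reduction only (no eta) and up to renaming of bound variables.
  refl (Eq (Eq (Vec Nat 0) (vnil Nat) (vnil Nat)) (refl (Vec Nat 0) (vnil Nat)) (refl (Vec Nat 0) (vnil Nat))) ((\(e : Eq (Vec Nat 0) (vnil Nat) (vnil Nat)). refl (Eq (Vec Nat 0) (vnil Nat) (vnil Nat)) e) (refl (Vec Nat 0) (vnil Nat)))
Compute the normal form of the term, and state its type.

resulting normal form:
  refl (Eq (Eq (Vec Nat 0) (vnil Nat) (vnil Nat)) (refl (Vec Nat 0) (vnil Nat)) (refl (Vec Nat 0) (vnil Nat))) (refl (Eq (Vec Nat 0) (vnil Nat) (vnil Nat)) (refl (Vec Nat 0) (vnil Nat)))
the term's type:
  Eq (Eq (Eq (Vec Nat 0) (vnil Nat) (vnil Nat)) (refl (Vec Nat 0) (vnil Nat)) (refl (Vec Nat 0) (vnil Nat))) (refl (Eq (Vec Nat 0) (vnil Nat) (vnil Nat)) (refl (Vec Nat 0) (vnil Nat))) (refl (Eq (Vec Nat 0) (vnil Nat) (vnil Nat)) (refl (Vec Nat 0) (vnil Nat)))
observation: normalization takes exactly 1 step under the normal-order strategy.


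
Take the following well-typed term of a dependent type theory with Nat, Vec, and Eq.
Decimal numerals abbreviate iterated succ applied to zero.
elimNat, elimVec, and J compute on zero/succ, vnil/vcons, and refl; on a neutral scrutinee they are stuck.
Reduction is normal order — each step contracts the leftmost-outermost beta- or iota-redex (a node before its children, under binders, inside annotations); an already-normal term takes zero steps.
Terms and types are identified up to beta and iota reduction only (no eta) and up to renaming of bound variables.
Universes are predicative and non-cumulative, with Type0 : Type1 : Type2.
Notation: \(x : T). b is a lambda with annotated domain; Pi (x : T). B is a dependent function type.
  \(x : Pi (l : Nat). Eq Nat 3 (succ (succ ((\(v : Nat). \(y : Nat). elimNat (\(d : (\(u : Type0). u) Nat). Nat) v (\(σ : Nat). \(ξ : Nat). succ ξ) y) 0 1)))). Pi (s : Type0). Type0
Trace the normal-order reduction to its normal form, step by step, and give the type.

normal-order reduction sequence:
  \(x : Pi (l : Nat). Eq Nat 3 (succ (succ ((\(v : Nat). \(y : Nat). elimNat (\(d : (\(u : Type0). u) Nat). Nat) v (\(σ : Nat). \(ξ : Nat). succ ξ) y) 0 1)))). Pi (s : Type0). Type0
  ~> \(x : Pi (l : Nat). Eq Nat 3 (succ (succ ((\(v : Nat). elimNat (\(y : (\(d : Type0). d) Nat). Nat) 0 (\(u : Nat). \(σ : Nat). succ σ) v) 1)))). Pi (ξ : Type0). Type0
  ~> \(x : Pi (l : Nat). Eq Nat 3 (succ (succ (elimNat (\(v : (\(y : Type0). y) Nat). Nat) 0 (\(d : Nat). \(u : Nat). succ u) 1)))). Pi (σ : Type0). Type0
  ~> \(x : Pi (l : Nat). Eq Nat 3 (succ (succ ((\(v : Nat). \(y : Nat). succ y) 0 (elimNat (\(d : (\(u : Type0). u) Nat). Nat) 0 (\(σ : Nat). \(ξ : Nat). succ ξ) 0))))). Pi (s : Type0). Type0
  ~> \(x : Pi (l : Nat). Eq Nat 3 (succ (succ ((\(v : Nat). succ v) (elimNat (\(y : (\(d : Type0). d) Nat). Nat) 0 (\(u : Nat). \(σ : Nat). succ σ) 0))))). Pi (ξ : Type0). Type0
  ~> \(x : Pi (l : Nat). Eq Nat 3 (succ (succ (succ (elimNat (\(v : (\(y : Type0). y) Nat). Nat) 0 (\(d : Nat). \(u : Nat). succ u) 0))))). Pi (σ : Type0). Type0
  ~> \(x : Pi (l : Nat). Eq Nat 3 3). Pi (v : Type0). Type0
inferred type:
  Pi (x : Pi (l : Nat). Eq Nat 3 3). Type1


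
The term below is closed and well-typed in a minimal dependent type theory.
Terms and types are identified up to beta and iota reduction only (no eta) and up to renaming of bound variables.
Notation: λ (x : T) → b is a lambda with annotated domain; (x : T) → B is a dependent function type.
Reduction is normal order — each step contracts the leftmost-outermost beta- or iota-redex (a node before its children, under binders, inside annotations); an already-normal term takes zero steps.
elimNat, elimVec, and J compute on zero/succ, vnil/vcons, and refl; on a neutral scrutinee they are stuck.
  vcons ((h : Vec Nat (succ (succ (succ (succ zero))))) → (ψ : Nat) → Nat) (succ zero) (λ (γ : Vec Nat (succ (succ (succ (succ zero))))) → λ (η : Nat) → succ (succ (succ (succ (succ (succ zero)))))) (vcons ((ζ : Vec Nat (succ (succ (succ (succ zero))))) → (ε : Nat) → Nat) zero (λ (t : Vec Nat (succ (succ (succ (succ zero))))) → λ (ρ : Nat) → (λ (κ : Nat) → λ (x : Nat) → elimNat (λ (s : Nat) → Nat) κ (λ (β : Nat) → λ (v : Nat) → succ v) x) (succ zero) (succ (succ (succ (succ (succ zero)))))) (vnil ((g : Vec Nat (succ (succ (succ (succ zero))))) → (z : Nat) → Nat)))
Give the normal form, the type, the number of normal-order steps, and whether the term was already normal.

reduced normal form:
  vcons ((h : Vec Nat (succ (succ (succ (succ zero))))) → (ψ : Nat) → Nat) (succ zero) (λ (γ : Vec Nat (succ (succ (succ (succ zero))))) → λ (η : Nat) → succ (succ (succ (succ (succ (succ zero)))))) (vcons ((ζ : Vec Nat (succ (succ (succ (succ zero))))) → (ε : Nat) → Nat) zero (λ (t : Vec Nat (succ (succ (succ (succ zero))))) → λ (ρ : Nat) → succ (succ (succ (succ (succ (succ zero)))))) (vnil ((κ : Vec Nat (succ (succ (succ (succ zero))))) → (x : Nat) → Nat)))
the term's type:
  Vec ((h : Vec Nat (succ (succ (succ (succ zero))))) → (ψ : Nat) → Nat) (succ (succ zero))
steps to reach normal form (normal order): 18
already normal: no
first redex: a beta-redex


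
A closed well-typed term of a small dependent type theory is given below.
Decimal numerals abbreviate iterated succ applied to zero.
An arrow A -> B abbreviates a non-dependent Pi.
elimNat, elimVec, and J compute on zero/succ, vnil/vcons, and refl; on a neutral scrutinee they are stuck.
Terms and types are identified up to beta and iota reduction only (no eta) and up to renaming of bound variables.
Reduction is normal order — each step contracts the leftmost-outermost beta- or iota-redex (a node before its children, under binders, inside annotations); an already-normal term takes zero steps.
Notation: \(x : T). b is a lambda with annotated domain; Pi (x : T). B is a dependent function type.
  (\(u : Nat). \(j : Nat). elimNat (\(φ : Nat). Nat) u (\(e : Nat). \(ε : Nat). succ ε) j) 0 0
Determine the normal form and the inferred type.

reduced normal form:
  0
type:
  Nat


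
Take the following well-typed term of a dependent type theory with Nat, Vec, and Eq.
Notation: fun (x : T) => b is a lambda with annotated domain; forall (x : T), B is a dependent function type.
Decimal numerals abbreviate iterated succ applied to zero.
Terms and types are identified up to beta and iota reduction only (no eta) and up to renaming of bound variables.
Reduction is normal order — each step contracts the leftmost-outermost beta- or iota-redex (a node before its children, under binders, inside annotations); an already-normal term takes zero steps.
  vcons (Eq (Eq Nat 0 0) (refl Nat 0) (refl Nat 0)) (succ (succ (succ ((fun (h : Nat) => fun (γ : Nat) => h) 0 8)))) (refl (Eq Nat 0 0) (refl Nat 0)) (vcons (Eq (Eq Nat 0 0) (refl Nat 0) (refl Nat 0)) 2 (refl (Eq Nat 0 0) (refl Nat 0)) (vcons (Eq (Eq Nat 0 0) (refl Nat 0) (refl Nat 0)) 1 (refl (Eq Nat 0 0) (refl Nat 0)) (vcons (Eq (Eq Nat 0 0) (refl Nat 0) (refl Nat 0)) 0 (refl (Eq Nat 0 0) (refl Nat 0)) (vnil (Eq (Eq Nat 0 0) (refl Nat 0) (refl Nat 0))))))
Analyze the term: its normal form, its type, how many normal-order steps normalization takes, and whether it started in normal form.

normal form:
  vcons (Eq (Eq Nat 0 0) (refl Nat 0) (refl Nat 0)) 3 (refl (Eq Nat 0 0) (refl Nat 0)) (vcons (Eq (Eq Nat 0 0) (refl Nat 0) (refl Nat 0)) 2 (refl (Eq Nat 0 0) (refl Nat 0)) (vcons (Eq (Eq Nat 0 0) (refl Nat 0) (refl Nat 0)) 1 (refl (Eq Nat 0 0) (refl Nat 0)) (vcons (Eq (Eq Nat 0 0) (refl Nat 0) (refl Nat 0)) 0 (refl (Eq Nat 0 0) (refl Nat 0)) (vnil (Eq (Eq Nat 0 0) (refl Nat 0) (refl Nat 0))))))
type:
  Vec (Eq (Eq Nat 0 0) (refl Nat 0) (refl Nat 0)) 4
steps to reach normal form (normal order): 2
started in normal form: no
first contracted redex: a beta-redex


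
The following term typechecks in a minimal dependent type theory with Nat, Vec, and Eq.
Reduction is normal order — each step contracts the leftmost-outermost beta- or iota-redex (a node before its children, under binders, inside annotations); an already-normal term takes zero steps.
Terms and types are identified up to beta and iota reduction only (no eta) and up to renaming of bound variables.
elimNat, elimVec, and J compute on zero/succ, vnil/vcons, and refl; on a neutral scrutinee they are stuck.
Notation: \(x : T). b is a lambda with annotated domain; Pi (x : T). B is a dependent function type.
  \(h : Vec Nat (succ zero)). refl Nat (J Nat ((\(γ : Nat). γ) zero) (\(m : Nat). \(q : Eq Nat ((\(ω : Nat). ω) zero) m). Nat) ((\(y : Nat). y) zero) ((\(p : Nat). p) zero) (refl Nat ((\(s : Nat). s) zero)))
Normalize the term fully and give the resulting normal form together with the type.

reduced normal form:
  \(h : Vec Nat (succ zero)). refl Nat zero
type:
  Pi (h : Vec Nat (succ zero)). Eq Nat zero zero
observation: normalization takes exactly 2 steps under the normal-order strategy.


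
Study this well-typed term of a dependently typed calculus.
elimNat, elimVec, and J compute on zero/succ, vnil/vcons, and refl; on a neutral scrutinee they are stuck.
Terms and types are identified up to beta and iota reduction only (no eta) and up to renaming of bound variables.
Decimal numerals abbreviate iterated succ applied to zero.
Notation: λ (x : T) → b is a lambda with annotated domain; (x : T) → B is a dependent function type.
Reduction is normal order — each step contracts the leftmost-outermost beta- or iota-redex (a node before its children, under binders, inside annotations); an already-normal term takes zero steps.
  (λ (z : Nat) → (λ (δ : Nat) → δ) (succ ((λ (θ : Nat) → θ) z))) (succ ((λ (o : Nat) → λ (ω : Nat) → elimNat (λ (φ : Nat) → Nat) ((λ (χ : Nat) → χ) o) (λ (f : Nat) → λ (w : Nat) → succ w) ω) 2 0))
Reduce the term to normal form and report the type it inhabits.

normal form:
  4
inferred type:
  Nat


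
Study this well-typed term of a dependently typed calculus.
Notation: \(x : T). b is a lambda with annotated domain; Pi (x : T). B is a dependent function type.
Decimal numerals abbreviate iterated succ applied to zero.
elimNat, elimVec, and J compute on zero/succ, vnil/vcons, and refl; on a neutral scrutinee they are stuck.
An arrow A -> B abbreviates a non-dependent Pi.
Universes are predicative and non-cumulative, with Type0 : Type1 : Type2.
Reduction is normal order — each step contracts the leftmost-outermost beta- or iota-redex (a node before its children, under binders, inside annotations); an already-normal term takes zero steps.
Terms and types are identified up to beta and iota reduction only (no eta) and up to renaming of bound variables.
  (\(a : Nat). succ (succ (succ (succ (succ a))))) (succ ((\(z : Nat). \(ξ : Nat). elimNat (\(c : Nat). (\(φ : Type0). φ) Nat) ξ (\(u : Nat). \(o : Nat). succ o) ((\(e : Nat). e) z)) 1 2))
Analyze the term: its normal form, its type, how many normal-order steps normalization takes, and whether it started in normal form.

reduced normal form:
  9
inferred type:
  Nat
reduction steps (normal order): 9
already normal: no
first contracted redex: a beta-redex


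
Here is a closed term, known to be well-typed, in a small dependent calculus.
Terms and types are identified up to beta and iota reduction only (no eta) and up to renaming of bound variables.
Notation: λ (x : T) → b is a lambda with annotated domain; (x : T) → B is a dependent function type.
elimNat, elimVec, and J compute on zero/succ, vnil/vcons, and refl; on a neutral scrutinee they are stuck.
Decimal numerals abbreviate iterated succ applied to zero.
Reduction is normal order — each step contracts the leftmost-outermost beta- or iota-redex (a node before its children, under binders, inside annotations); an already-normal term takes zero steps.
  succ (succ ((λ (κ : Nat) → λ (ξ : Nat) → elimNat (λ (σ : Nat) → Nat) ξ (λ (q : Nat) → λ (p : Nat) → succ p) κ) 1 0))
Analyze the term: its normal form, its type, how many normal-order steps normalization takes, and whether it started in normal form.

reduced normal form:
  3
the term's type:
  Nat
normal-order step count: 6
term was already normal: no
first redex: a beta-redex


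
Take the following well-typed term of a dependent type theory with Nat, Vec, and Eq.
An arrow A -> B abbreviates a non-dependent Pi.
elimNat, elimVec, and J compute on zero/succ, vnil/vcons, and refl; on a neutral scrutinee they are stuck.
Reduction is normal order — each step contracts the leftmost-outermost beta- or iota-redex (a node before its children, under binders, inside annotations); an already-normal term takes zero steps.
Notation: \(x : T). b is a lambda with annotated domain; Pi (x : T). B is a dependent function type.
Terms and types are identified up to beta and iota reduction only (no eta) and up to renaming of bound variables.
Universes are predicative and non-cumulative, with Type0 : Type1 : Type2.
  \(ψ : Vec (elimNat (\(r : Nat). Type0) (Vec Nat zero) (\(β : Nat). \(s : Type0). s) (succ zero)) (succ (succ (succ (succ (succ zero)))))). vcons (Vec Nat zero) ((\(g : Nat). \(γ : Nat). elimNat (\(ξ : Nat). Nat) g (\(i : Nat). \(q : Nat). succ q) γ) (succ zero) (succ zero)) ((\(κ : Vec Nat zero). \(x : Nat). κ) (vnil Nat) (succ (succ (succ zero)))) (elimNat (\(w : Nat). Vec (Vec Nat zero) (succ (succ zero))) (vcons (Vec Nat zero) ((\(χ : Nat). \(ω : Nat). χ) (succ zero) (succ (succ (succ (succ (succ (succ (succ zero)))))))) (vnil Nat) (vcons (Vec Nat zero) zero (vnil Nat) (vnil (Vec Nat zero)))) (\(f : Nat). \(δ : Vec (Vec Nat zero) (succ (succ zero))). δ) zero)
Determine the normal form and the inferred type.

resulting normal form:
  \(ψ : Vec (Vec Nat zero) (succ (succ (succ (succ (succ zero)))))). vcons (Vec Nat zero) (succ (succ zero)) (vnil Nat) (vcons (Vec Nat zero) (succ zero) (vnil Nat) (vcons (Vec Nat zero) zero (vnil Nat) (vnil (Vec Nat zero))))
the term's type:
  Vec (Vec Nat zero) (succ (succ (succ (succ (succ zero))))) -> Vec (Vec Nat zero) (succ (succ (succ zero)))
observation: the term reaches its normal form after 15 normal-order steps.
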